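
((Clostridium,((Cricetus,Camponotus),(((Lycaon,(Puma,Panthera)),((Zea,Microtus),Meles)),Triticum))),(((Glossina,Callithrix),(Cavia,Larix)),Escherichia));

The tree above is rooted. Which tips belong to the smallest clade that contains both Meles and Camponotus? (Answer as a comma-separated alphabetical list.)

Tracing Meles: it sits inside ((Zea,Microtus),Meles).
Tracing Camponotus: it sits inside (Cricetus,Camponotus).
The smallest clade enclosing both is ((Cricetus,Camponotus),(((Lycaon,(Puma,Panthera)),((Zea,Microtus),Meles)),Triticum)); the answer is its 9 terminal taxa in alphabetical order.

Camponotus, Cricetus, Lycaon, Meles, Microtus, Panthera, Puma, Triticum, Zea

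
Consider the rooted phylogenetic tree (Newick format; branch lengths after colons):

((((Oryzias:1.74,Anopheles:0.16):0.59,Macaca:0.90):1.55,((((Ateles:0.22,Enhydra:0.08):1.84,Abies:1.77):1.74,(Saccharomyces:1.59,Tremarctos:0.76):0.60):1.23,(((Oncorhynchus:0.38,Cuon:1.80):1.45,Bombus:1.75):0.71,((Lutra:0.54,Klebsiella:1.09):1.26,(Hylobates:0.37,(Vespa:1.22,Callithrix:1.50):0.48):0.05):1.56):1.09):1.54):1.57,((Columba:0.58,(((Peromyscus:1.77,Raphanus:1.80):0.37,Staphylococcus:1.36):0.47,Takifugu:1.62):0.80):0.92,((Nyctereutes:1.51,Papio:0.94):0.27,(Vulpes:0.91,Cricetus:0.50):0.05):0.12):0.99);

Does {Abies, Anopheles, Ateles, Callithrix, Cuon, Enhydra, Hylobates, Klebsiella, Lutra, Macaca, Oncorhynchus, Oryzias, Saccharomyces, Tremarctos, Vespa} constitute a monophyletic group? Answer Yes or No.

No

The MRCA of the listed taxa subtends (((Oryzias,Anopheles),Macaca),((((Ateles,Enhydra),Abies),(Saccharomyces,Tremarctos)),(((Oncorhynchus,Cuon),Bombus),((Lutra,Klebsiella),(Hylobates,(Vespa,Callithrix)))))).
That clade also contains Bombus, which is not in the proposed group, so the group is not monophyletic.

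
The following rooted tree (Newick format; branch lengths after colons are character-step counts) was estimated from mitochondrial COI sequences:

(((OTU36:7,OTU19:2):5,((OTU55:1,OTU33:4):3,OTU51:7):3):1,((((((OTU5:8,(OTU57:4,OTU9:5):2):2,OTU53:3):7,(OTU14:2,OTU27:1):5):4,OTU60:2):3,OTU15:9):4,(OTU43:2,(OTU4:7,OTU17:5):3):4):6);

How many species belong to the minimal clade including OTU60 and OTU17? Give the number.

11

The MRCA of OTU60 and OTU17 is the node subtending ((((((OTU5,(OTU57,OTU9)),OTU53),(OTU14,OTU27)),OTU60),OTU15),(OTU43,(OTU4,OTU17))).
That clade contains 11 terminal taxa: OTU14, OTU15, OTU17, OTU27, OTU4, OTU43, OTU5, OTU53, OTU57, OTU60, OTU9.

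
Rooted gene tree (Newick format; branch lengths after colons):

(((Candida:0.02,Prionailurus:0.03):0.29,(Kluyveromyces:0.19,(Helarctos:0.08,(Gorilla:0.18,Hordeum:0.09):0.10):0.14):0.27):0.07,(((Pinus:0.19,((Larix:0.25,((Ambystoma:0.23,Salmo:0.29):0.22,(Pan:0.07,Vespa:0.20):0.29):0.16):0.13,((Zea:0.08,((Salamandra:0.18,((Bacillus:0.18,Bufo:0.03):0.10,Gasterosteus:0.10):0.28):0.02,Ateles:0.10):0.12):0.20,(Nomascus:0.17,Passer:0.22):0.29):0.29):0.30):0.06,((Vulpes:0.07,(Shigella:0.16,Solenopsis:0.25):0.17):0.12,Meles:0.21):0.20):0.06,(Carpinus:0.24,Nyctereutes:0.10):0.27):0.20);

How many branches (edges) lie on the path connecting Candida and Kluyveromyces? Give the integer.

4

The MRCA of Candida and Kluyveromyces is the node subtending ((Candida,Prionailurus),(Kluyveromyces,(Helarctos,(Gorilla,Hordeum)))).
From Candida up to that node: 2 branches. From Kluyveromyces up to the same node: 2 branches. Total: 2 + 2 = 4.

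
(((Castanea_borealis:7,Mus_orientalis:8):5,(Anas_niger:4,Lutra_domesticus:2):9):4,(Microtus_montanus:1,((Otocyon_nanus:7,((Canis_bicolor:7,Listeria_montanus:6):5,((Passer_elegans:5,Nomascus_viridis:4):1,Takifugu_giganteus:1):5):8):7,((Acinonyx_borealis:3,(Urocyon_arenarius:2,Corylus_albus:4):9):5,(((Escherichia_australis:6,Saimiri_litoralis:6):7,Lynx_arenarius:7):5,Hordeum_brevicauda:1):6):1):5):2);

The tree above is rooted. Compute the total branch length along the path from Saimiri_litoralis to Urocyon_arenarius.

The path runs Saimiri_litoralis → … → MRCA → … → Urocyon_arenarius; the MRCA is the node subtending ((Acinonyx_borealis,(Urocyon_arenarius,Corylus_albus)),(((Escherichia_australis,Saimiri_litoralis),Lynx_arenarius),Hordeum_brevicauda)).
Branch lengths along that path: 6 + 7 + 5 + 6 + 5 + 9 + 2 = 40.

40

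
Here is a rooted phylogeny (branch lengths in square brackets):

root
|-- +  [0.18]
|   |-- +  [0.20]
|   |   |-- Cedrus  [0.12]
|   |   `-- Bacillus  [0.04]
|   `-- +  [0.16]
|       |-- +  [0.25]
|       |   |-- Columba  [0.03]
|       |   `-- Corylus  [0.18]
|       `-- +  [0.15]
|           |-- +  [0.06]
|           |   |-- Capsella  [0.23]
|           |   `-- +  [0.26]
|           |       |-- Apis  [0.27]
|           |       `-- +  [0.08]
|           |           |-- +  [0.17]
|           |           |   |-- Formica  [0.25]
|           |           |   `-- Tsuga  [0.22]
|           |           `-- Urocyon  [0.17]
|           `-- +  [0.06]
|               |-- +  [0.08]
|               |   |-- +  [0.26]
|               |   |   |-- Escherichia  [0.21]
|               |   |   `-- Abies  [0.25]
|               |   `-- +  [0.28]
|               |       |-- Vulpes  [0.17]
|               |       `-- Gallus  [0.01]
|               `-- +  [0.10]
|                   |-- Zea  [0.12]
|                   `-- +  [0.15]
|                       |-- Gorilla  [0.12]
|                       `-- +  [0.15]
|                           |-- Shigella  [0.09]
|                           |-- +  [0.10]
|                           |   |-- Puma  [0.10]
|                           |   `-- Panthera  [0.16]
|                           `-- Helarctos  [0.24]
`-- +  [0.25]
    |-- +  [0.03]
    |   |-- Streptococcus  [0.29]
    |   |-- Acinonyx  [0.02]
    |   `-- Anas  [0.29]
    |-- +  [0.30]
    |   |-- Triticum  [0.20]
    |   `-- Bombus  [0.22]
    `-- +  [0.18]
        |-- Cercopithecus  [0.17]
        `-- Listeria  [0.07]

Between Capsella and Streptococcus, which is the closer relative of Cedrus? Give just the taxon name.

The MRCA of Cedrus and Capsella subtends ((Cedrus,Bacillus),((Columba,Corylus),((Capsella,(Apis,((Formica,Tsuga),Urocyon))),(((Escherichia,Abies),(Vulpes,Gallus)),(Zea,(Gorilla,(Shigella,(Puma,Panthera),Helarctos))))))) (19 taxa).
The MRCA of Cedrus and Streptococcus is the root, subtending the entire tree (26 taxa).
The first is nested inside the second, so Cedrus shares a more recent common ancestor with Capsella.

Capsella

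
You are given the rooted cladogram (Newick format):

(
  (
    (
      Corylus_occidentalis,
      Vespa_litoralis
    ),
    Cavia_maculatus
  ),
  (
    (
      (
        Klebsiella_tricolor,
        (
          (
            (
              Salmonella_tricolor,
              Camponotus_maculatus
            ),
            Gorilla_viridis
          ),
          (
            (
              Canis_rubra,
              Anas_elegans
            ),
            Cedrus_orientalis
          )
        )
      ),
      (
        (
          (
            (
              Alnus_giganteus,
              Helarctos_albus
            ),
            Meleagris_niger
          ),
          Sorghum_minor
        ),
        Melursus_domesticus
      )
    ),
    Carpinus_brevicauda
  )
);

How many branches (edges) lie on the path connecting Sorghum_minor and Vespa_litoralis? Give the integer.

8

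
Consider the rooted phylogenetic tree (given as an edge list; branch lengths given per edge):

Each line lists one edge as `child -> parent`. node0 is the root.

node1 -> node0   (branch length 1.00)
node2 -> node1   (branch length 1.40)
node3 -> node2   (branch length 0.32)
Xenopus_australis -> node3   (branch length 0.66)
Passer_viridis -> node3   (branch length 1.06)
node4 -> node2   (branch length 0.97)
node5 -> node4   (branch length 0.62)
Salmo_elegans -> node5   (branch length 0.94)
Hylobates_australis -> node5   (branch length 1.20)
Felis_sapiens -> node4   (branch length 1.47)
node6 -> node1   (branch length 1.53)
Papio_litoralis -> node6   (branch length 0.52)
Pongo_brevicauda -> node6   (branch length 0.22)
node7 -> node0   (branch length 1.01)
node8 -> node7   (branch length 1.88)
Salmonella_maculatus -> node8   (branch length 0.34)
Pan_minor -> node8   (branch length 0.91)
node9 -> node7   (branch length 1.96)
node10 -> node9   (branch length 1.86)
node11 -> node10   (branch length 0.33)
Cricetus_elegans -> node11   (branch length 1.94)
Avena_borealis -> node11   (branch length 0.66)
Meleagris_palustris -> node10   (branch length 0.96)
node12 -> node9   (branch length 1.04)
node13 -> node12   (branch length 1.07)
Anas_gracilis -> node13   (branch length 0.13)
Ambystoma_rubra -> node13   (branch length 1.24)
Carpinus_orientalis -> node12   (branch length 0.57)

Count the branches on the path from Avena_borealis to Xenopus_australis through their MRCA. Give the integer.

The MRCA of Avena_borealis and Xenopus_australis is the root of the tree.
From Avena_borealis up to that node: 5 branches. From Xenopus_australis up to the same node: 4 branches. Total: 5 + 4 = 9.

9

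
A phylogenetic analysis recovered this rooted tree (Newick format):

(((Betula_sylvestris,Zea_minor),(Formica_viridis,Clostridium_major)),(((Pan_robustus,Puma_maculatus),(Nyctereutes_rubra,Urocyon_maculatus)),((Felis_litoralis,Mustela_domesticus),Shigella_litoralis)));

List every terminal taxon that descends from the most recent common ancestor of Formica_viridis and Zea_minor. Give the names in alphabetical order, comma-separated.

Betula_sylvestris, Clostridium_major, Formica_viridis, Zea_minor

Tracing Formica_viridis: it sits inside (Formica_viridis,Clostridium_major).
Tracing Zea_minor: it sits inside (Betula_sylvestris,Zea_minor).
The smallest clade enclosing both is ((Betula_sylvestris,Zea_minor),(Formica_viridis,Clostridium_major)); the answer is its 4 terminal taxa in alphabetical order.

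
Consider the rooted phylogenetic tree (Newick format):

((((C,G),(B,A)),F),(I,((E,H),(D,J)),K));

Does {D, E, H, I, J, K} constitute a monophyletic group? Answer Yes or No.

The most recent common ancestor of these taxa subtends (I,((E,H),(D,J)),K).
That clade has exactly 6 tips — every listed taxon and nothing else — so the group is monophyletic.

Yes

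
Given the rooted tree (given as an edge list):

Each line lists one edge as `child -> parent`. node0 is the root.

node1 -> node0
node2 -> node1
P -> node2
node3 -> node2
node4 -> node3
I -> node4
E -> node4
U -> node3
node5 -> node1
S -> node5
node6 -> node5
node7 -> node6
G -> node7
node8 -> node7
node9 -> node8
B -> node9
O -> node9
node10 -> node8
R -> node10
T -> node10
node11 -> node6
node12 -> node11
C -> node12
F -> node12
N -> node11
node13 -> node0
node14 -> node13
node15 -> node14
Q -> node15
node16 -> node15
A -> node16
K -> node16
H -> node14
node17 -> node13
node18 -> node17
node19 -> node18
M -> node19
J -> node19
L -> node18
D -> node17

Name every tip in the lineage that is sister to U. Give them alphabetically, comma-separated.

E, I

U attaches to the tree at the node subtending ((I,E),U).
The other lineage descending from that same node — the sister group — is (I,E); its 2 tips in alphabetical order are the answer.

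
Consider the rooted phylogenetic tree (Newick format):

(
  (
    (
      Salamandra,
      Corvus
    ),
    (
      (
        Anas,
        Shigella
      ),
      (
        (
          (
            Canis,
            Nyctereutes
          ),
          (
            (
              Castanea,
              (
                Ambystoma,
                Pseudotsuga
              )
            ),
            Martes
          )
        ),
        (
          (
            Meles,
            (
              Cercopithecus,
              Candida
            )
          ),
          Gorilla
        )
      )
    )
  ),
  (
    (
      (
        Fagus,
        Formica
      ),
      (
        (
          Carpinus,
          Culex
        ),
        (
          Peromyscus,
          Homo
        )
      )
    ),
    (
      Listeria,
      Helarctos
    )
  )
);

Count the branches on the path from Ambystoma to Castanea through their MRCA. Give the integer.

3

The MRCA of Ambystoma and Castanea is the node subtending (Castanea,(Ambystoma,Pseudotsuga)).
From Ambystoma up to that node: 2 branches. From Castanea up to the same node: 1 branch. Total: 2 + 1 = 3.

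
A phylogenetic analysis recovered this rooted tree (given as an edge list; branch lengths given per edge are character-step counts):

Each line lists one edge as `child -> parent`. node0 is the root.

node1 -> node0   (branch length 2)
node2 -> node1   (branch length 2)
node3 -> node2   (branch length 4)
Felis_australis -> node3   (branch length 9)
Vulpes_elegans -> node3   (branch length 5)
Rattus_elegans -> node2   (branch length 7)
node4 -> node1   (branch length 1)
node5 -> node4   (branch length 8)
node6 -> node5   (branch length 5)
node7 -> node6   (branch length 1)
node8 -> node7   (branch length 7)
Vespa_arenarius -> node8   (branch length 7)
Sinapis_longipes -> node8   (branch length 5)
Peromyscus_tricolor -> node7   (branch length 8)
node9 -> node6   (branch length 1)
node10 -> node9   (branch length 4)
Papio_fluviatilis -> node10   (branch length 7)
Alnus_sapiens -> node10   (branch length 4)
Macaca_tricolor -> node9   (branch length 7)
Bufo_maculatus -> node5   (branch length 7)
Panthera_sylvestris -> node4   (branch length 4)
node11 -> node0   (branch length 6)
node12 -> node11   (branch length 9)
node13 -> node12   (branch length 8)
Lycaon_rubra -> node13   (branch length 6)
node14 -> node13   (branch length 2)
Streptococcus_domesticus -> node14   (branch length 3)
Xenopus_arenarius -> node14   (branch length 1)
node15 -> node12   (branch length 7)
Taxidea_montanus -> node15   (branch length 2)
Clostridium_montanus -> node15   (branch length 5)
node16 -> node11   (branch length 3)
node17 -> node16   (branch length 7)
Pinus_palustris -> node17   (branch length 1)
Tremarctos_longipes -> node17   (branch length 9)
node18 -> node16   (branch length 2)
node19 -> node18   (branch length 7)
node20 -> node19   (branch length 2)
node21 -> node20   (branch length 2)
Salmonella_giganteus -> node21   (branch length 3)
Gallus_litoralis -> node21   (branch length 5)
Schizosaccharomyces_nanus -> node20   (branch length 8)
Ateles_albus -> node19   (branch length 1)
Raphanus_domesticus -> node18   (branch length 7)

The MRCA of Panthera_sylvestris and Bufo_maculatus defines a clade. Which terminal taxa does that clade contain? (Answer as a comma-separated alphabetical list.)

Alnus_sapiens, Bufo_maculatus, Macaca_tricolor, Panthera_sylvestris, Papio_fluviatilis, Peromyscus_tricolor, Sinapis_longipes, Vespa_arenarius

Tracing Panthera_sylvestris: it sits inside (((((Vespa_arenarius,Sinapis_longipes),Peromyscus_tricolor),((Papio_fluviatilis,Alnus_sapiens),Macaca_tricolor)),Bufo_maculatus),Panthera_sylvestris).
Tracing Bufo_maculatus: it sits inside ((((Vespa_arenarius,Sinapis_longipes),Peromyscus_tricolor),((Papio_fluviatilis,Alnus_sapiens),Macaca_tricolor)),Bufo_maculatus).
The smallest clade enclosing both is (((((Vespa_arenarius,Sinapis_longipes),Peromyscus_tricolor),((Papio_fluviatilis,Alnus_sapiens),Macaca_tricolor)),Bufo_maculatus),Panthera_sylvestris); the answer is its 8 terminal taxa in alphabetical order.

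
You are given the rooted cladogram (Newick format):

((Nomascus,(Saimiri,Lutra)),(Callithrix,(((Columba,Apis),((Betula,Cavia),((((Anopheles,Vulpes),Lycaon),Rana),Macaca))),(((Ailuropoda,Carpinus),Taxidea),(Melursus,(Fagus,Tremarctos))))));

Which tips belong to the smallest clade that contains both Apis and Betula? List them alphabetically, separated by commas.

Anopheles, Apis, Betula, Cavia, Columba, Lycaon, Macaca, Rana, Vulpes

Tracing Apis: it sits inside (Columba,Apis).
Tracing Betula: it sits inside (Betula,Cavia).
The smallest clade enclosing both is ((Columba,Apis),((Betula,Cavia),((((Anopheles,Vulpes),Lycaon),Rana),Macaca))); the answer is its 9 terminal taxa in alphabetical order.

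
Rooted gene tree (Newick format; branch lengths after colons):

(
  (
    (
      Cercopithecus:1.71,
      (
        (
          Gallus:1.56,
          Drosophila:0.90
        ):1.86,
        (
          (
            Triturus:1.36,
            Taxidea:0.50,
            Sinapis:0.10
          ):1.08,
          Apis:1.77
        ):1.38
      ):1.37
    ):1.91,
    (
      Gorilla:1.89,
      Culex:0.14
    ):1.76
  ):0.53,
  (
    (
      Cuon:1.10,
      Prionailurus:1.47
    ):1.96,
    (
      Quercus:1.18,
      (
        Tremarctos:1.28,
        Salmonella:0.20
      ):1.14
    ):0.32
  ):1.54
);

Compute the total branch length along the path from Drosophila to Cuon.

The path runs Drosophila → … → MRCA → … → Cuon; the MRCA is the root of the tree.
Branch lengths along that path: 0.90 + 1.86 + 1.37 + 1.91 + 0.53 + 1.54 + 1.96 + 1.10 = 11.17.

11.17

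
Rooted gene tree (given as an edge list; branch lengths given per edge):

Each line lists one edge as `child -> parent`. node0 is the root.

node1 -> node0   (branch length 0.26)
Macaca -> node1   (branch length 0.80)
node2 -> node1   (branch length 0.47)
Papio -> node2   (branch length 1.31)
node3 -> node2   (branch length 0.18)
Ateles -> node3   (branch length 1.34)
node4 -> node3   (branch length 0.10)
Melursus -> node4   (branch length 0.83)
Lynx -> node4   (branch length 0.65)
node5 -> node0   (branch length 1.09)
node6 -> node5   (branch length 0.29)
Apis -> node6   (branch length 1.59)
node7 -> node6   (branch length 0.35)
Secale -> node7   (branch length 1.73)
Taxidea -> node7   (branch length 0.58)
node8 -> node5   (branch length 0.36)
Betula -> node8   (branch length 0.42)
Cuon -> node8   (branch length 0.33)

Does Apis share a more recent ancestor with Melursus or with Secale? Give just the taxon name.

Secale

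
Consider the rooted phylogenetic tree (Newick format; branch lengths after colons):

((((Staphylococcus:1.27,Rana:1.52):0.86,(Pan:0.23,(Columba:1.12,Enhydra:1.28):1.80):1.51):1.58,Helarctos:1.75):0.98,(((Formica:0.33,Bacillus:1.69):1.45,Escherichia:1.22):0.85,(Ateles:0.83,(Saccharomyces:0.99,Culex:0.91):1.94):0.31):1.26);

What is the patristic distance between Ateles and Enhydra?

The path runs Ateles → … → MRCA → … → Enhydra; the MRCA is the root of the tree.
Branch lengths along that path: 0.83 + 0.31 + 1.26 + 0.98 + 1.58 + 1.51 + 1.80 + 1.28 = 9.55.

9.55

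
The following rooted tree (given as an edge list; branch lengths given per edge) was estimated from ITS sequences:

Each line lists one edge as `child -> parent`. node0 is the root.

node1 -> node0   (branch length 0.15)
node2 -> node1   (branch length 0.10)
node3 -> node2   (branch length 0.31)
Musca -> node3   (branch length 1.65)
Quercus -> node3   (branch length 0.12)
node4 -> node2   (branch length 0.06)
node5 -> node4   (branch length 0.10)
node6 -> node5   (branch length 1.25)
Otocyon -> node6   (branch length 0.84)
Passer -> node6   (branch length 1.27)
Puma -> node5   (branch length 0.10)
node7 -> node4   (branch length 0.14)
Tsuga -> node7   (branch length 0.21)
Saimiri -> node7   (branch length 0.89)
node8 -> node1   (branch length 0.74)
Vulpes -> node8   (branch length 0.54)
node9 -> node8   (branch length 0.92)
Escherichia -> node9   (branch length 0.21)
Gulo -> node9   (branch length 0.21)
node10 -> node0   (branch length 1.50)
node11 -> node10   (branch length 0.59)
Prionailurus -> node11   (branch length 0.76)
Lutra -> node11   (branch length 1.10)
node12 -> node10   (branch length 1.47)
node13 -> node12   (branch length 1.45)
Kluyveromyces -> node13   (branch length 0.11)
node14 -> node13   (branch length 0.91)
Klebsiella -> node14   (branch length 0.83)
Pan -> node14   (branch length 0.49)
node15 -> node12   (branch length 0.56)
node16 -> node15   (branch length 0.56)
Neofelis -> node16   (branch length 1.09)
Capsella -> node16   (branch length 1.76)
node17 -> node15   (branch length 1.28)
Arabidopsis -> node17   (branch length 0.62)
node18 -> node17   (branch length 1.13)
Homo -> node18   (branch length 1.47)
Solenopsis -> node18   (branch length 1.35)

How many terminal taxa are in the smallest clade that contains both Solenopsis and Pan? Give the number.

8

The MRCA of Solenopsis and Pan is the node subtending ((Kluyveromyces,(Klebsiella,Pan)),((Neofelis,Capsella),(Arabidopsis,(Homo,Solenopsis)))).
That clade contains 8 terminal taxa: Arabidopsis, Capsella, Homo, Klebsiella, Kluyveromyces, Neofelis, Pan, Solenopsis.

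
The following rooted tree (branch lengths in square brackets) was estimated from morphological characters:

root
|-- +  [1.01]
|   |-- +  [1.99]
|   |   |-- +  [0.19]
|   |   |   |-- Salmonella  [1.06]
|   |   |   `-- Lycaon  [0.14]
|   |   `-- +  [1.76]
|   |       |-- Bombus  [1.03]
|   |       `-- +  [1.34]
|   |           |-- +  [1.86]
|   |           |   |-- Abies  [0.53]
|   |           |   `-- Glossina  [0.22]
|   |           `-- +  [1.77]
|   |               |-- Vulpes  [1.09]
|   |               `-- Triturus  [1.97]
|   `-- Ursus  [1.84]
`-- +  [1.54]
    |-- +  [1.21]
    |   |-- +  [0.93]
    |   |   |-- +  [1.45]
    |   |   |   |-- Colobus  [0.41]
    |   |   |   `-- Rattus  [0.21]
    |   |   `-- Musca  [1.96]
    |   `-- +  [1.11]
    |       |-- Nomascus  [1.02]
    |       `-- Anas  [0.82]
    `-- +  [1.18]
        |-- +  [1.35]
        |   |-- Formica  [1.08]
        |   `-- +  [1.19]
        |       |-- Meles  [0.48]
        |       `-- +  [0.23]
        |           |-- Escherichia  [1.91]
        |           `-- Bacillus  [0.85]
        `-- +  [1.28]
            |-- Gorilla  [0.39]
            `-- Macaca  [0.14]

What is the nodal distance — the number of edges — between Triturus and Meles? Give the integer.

The MRCA of Triturus and Meles is the root of the tree.
From Triturus up to that node: 6 branches. From Meles up to the same node: 5 branches. Total: 6 + 5 = 11.

11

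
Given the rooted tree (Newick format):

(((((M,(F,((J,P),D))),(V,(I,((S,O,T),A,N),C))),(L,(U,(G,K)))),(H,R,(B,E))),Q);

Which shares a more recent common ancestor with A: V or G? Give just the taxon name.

The MRCA of A and V subtends (V,(I,((S,O,T),A,N),C)) (8 taxa).
The MRCA of A and G subtends (((M,(F,((J,P),D))),(V,(I,((S,O,T),A,N),C))),(L,(U,(G,K)))) (17 taxa).
The first is nested inside the second, so A shares a more recent common ancestor with V.

V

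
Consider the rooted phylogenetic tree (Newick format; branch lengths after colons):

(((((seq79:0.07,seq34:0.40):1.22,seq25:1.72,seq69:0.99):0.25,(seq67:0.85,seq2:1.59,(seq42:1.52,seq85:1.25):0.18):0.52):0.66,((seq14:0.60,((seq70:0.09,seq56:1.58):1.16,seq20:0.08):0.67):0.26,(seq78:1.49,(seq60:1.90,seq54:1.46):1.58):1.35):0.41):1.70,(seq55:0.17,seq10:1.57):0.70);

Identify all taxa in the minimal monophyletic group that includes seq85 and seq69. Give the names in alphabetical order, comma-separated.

seq2, seq25, seq34, seq42, seq67, seq69, seq79, seq85

Tracing seq85: it sits inside (seq42,seq85).
Tracing seq69: it sits inside ((seq79,seq34),seq25,seq69).
The smallest clade enclosing both is (((seq79,seq34),seq25,seq69),(seq67,seq2,(seq42,seq85))); the answer is its 8 terminal taxa in alphabetical order.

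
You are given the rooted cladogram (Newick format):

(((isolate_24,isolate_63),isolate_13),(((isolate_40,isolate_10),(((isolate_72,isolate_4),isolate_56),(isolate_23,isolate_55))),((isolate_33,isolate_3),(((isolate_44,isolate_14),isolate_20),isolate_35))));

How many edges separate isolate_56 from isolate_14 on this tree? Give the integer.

9

The MRCA of isolate_56 and isolate_14 is the node subtending (((isolate_40,isolate_10),(((isolate_72,isolate_4),isolate_56),(isolate_23,isolate_55))),((isolate_33,isolate_3),(((isolate_44,isolate_14),isolate_20),isolate_35))).
From isolate_56 up to that node: 4 branches. From isolate_14 up to the same node: 5 branches. Total: 4 + 5 = 9.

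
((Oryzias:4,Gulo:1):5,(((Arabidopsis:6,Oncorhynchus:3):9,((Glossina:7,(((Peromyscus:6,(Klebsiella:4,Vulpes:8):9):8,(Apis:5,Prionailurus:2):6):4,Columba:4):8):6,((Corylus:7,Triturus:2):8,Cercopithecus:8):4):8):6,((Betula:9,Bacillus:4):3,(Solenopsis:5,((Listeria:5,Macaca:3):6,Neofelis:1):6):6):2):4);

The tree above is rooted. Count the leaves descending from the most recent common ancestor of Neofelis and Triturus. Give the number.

18

The MRCA of Neofelis and Triturus is the node subtending (((Arabidopsis,Oncorhynchus),((Glossina,(((Peromyscus,(Klebsiella,Vulpes)),(Apis,Prionailurus)),Columba)),((Corylus,Triturus),Cercopithecus))),((Betula,Bacillus),(Solenopsis,((Listeria,Macaca),Neofelis)))).
That clade contains 18 terminal taxa: Apis, Arabidopsis, Bacillus, Betula, Cercopithecus, Columba, Corylus, Glossina, Klebsiella, Listeria, Macaca, Neofelis, Oncorhynchus, Peromyscus, Prionailurus, Solenopsis, Triturus, Vulpes.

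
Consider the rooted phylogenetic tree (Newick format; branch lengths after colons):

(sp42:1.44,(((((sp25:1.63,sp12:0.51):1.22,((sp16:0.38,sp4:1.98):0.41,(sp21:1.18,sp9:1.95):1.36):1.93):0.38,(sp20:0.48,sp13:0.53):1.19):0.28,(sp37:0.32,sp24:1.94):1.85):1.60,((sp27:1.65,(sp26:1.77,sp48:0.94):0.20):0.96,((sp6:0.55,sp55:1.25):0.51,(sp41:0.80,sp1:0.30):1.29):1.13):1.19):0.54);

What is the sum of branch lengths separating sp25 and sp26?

9.23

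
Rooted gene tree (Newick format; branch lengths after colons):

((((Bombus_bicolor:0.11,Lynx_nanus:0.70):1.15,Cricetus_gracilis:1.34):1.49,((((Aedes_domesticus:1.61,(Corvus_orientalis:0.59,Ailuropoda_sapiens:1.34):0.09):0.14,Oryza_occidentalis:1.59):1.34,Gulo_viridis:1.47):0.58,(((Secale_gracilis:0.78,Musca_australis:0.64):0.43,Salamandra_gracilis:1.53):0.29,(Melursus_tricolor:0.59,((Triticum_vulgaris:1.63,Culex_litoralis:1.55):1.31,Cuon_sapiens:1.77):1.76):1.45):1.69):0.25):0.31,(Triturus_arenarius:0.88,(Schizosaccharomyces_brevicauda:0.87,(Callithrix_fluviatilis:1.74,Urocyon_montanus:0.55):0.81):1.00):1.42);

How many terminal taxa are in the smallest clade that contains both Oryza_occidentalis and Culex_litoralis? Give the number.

12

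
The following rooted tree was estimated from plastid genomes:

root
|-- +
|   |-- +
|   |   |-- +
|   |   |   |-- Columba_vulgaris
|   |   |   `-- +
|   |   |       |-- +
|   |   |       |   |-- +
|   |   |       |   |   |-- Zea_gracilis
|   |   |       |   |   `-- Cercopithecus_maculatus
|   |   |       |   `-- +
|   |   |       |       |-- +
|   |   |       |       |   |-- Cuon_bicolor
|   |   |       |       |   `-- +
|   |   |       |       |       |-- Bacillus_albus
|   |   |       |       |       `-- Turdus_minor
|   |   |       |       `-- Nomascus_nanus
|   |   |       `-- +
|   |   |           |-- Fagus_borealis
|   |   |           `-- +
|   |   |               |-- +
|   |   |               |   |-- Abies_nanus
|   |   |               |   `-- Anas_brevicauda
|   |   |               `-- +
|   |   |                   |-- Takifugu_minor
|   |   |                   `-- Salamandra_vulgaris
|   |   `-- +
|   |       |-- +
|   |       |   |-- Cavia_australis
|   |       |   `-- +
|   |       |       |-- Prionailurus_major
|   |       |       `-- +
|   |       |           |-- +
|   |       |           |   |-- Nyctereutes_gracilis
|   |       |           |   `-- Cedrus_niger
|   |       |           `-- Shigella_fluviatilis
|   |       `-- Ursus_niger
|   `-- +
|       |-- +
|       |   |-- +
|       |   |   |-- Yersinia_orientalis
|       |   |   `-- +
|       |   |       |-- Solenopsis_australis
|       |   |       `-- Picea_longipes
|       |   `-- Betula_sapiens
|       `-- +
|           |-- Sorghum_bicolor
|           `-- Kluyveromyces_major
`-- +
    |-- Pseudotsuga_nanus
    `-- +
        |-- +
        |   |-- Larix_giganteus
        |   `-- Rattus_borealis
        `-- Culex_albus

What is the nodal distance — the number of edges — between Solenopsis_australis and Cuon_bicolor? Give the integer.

12

The MRCA of Solenopsis_australis and Cuon_bicolor is the node subtending (((Columba_vulgaris,(((Zea_gracilis,Cercopithecus_maculatus),((Cuon_bicolor,(Bacillus_albus,Turdus_minor)),Nomascus_nanus)),(Fagus_borealis,((Abies_nanus,Anas_brevicauda),(Takifugu_minor,Salamandra_vulgaris))))),((Cavia_australis,(Prionailurus_major,((Nyctereutes_gracilis,Cedrus_niger),Shigella_fluviatilis))),Ursus_niger)),(((Yersinia_orientalis,(Solenopsis_australis,Picea_longipes)),Betula_sapiens),(Sorghum_bicolor,Kluyveromyces_major))).
From Solenopsis_australis up to that node: 5 branches. From Cuon_bicolor up to the same node: 7 branches. Total: 5 + 7 = 12.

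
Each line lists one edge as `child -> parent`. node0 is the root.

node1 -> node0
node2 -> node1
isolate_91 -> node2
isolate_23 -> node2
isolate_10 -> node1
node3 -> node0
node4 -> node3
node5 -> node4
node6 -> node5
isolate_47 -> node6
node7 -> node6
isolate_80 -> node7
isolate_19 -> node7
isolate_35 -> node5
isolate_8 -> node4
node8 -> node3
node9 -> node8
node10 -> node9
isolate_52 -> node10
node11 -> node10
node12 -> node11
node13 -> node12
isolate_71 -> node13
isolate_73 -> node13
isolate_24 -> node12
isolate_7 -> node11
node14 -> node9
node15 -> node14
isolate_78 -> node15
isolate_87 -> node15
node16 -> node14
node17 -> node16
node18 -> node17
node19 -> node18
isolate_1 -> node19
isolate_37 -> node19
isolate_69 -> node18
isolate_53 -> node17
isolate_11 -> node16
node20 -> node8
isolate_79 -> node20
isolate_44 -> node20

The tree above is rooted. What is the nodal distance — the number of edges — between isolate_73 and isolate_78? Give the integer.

8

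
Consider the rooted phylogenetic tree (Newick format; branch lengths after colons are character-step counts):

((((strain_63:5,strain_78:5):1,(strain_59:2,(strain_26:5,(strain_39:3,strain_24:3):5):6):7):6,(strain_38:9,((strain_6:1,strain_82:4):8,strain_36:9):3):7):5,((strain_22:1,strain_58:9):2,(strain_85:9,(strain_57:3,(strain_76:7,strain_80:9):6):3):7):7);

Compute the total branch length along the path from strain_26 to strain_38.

40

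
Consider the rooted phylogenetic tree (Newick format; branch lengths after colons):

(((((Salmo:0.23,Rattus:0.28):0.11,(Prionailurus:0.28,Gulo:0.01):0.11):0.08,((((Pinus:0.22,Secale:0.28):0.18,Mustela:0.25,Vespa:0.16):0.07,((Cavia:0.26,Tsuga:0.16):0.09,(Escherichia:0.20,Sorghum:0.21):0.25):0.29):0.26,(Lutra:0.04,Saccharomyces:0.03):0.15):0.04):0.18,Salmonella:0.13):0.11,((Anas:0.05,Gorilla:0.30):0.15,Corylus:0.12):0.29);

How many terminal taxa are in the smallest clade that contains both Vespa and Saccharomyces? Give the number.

10

The MRCA of Vespa and Saccharomyces is the node subtending ((((Pinus,Secale),Mustela,Vespa),((Cavia,Tsuga),(Escherichia,Sorghum))),(Lutra,Saccharomyces)).
That clade contains 10 terminal taxa: Cavia, Escherichia, Lutra, Mustela, Pinus, Saccharomyces, Secale, Sorghum, Tsuga, Vespa.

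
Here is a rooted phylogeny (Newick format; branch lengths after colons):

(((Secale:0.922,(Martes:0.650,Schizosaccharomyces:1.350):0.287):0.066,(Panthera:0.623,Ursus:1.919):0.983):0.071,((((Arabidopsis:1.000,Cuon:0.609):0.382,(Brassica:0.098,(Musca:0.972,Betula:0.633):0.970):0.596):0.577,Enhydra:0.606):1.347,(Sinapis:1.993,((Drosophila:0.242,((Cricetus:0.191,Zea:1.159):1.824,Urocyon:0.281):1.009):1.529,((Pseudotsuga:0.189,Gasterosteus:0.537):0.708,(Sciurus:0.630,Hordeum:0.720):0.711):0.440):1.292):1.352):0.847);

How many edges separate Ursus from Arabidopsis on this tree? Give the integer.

The MRCA of Ursus and Arabidopsis is the root of the tree.
From Ursus up to that node: 3 branches. From Arabidopsis up to the same node: 5 branches. Total: 3 + 5 = 8.

8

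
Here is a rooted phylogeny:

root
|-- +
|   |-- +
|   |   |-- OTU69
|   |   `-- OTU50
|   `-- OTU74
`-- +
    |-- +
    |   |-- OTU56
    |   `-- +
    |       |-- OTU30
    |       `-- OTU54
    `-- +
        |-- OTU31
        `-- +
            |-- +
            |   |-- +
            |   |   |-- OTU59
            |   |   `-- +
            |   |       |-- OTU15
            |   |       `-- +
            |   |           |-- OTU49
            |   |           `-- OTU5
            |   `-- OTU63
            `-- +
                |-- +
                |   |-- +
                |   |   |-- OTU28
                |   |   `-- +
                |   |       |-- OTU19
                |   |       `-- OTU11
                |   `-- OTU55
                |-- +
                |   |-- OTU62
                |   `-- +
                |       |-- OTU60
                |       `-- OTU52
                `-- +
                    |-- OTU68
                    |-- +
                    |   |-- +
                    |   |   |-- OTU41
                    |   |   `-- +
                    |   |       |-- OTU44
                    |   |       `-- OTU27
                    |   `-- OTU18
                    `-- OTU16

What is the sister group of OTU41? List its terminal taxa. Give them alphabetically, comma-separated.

OTU41 attaches to the tree at the node subtending (OTU41,(OTU44,OTU27)).
The other lineage descending from that same node — the sister group — is (OTU44,OTU27); its 2 tips in alphabetical order are the answer.

OTU27, OTU44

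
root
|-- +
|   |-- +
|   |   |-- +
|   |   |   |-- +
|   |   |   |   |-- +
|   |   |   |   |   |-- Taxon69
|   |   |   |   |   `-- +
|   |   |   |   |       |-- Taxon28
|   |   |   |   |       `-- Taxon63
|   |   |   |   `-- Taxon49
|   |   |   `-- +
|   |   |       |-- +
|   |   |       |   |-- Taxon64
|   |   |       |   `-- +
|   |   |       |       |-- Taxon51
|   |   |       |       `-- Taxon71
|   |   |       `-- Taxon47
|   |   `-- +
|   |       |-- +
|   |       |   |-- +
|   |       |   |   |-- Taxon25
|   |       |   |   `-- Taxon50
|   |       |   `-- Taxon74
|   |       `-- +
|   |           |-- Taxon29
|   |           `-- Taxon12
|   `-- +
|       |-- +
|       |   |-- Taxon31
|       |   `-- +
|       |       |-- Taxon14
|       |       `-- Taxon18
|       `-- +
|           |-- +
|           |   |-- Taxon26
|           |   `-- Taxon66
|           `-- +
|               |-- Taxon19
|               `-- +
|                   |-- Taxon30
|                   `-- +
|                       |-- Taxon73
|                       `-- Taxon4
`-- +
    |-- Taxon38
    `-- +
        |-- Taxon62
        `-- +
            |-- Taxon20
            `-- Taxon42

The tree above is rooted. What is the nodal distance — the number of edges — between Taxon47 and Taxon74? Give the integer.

6

The MRCA of Taxon47 and Taxon74 is the node subtending ((((Taxon69,(Taxon28,Taxon63)),Taxon49),((Taxon64,(Taxon51,Taxon71)),Taxon47)),(((Taxon25,Taxon50),Taxon74),(Taxon29,Taxon12))).
From Taxon47 up to that node: 3 branches. From Taxon74 up to the same node: 3 branches. Total: 3 + 3 = 6.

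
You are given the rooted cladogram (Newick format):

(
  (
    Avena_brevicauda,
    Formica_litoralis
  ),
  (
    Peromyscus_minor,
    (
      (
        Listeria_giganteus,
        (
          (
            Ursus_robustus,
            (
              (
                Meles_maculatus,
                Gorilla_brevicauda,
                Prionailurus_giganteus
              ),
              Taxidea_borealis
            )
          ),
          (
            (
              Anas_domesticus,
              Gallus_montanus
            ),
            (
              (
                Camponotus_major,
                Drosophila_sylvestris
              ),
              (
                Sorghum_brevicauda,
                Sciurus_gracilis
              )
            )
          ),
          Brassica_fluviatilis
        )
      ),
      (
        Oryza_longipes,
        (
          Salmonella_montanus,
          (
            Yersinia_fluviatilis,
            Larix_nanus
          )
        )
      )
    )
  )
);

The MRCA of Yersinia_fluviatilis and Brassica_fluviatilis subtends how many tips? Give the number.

17

The MRCA of Yersinia_fluviatilis and Brassica_fluviatilis is the node subtending ((Listeria_giganteus,((Ursus_robustus,((Meles_maculatus,Gorilla_brevicauda,Prionailurus_giganteus),Taxidea_borealis)),((Anas_domesticus,Gallus_montanus),((Camponotus_major,Drosophila_sylvestris),(Sorghum_brevicauda,Sciurus_gracilis))),Brassica_fluviatilis)),(Oryza_longipes,(Salmonella_montanus,(Yersinia_fluviatilis,Larix_nanus)))).
That clade contains 17 terminal taxa: Anas_domesticus, Brassica_fluviatilis, Camponotus_major, Drosophila_sylvestris, Gallus_montanus, Gorilla_brevicauda, Larix_nanus, Listeria_giganteus, Meles_maculatus, Oryza_longipes, Prionailurus_giganteus, Salmonella_montanus, Sciurus_gracilis, Sorghum_brevicauda, Taxidea_borealis, Ursus_robustus, Yersinia_fluviatilis.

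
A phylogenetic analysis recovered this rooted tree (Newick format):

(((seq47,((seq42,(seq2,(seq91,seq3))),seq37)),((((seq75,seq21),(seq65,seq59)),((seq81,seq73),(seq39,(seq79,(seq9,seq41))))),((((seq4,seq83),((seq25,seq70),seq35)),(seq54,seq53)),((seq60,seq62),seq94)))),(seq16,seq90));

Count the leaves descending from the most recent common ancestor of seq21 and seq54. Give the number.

20

The MRCA of seq21 and seq54 is the node subtending ((((seq75,seq21),(seq65,seq59)),((seq81,seq73),(seq39,(seq79,(seq9,seq41))))),((((seq4,seq83),((seq25,seq70),seq35)),(seq54,seq53)),((seq60,seq62),seq94))).
That clade contains 20 terminal taxa: seq21, seq25, seq35, seq39, seq4, seq41, seq53, seq54, seq59, seq60, seq62, seq65, seq70, seq73, seq75, seq79, seq81, seq83, seq9, seq94.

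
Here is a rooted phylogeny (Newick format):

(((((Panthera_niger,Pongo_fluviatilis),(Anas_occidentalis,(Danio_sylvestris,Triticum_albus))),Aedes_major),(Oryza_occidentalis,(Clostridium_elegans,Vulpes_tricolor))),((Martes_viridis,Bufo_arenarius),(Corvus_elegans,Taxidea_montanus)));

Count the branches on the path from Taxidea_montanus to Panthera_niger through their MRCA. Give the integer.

8

The MRCA of Taxidea_montanus and Panthera_niger is the root of the tree.
From Taxidea_montanus up to that node: 3 branches. From Panthera_niger up to the same node: 5 branches. Total: 3 + 5 = 8.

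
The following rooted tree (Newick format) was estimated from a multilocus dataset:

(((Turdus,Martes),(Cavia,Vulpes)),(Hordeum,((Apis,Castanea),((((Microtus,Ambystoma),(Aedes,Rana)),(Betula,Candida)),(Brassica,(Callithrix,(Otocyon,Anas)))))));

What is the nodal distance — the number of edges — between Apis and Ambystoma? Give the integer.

7

The MRCA of Apis and Ambystoma is the node subtending ((Apis,Castanea),((((Microtus,Ambystoma),(Aedes,Rana)),(Betula,Candida)),(Brassica,(Callithrix,(Otocyon,Anas))))).
From Apis up to that node: 2 branches. From Ambystoma up to the same node: 5 branches. Total: 2 + 5 = 7.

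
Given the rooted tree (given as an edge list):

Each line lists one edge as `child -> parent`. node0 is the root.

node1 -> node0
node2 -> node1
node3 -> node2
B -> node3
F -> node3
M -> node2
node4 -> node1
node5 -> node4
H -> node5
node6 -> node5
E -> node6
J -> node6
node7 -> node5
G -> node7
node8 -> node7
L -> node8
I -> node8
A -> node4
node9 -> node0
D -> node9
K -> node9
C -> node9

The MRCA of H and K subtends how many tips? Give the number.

The MRCA of H and K is the root, so the clade is the entire tree.
That clade contains 13 terminal taxa: A, B, C, D, E, F, G, H, I, J, K, L, M.

13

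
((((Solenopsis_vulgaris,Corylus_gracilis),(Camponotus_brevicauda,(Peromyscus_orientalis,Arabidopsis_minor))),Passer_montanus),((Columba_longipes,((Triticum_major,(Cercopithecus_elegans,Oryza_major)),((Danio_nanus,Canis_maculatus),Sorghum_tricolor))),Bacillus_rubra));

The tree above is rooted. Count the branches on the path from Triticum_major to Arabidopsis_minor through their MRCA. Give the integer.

10

The MRCA of Triticum_major and Arabidopsis_minor is the root of the tree.
From Triticum_major up to that node: 5 branches. From Arabidopsis_minor up to the same node: 5 branches. Total: 5 + 5 = 10.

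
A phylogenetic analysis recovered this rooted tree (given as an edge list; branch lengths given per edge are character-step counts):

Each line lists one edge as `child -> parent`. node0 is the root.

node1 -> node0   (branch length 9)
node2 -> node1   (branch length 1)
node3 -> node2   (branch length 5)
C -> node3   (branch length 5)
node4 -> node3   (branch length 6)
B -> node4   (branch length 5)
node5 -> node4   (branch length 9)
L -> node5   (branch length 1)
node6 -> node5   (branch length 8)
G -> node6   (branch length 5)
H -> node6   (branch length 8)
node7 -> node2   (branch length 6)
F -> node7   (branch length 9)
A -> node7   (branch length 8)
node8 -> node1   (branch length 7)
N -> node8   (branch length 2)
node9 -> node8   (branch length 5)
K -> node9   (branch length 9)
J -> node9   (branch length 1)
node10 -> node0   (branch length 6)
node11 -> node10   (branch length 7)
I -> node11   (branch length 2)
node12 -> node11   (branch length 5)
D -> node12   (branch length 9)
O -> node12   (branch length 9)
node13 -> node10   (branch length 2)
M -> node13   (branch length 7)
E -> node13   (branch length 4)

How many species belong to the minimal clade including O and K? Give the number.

15

The MRCA of O and K is the root, so the clade is the entire tree.
That clade contains 15 terminal taxa: A, B, C, D, E, F, G, H, I, J, K, L, M, N, O.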